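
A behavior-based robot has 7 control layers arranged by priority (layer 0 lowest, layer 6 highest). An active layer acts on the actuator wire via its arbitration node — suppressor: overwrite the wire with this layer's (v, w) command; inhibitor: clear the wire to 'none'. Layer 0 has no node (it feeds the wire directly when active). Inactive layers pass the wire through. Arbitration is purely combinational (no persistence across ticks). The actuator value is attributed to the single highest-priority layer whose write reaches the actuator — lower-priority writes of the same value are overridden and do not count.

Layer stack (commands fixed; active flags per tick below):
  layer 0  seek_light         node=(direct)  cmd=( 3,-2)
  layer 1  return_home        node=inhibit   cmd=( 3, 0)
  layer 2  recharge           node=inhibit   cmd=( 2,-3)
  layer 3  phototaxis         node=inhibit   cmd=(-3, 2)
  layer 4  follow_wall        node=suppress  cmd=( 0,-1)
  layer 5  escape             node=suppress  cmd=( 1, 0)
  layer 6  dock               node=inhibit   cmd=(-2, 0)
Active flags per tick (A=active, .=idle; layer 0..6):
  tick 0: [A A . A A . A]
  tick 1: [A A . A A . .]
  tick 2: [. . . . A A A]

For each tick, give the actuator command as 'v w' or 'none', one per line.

tick 0:
  layer 0 (seek_light) active — direct: (3, -2)
  layer 1 (return_home) active — inhibits: none
  layer 2 (recharge) idle — unchanged: none
  layer 3 (phototaxis) active — inhibits: none
  layer 4 (follow_wall) active — suppresses: (0, -1)
  layer 5 (escape) idle — unchanged: (0, -1)
  layer 6 (dock) active — inhibits: none
  → actuator none
tick 1:
  layer 0 (seek_light) active — direct: (3, -2)
  layer 1 (return_home) active — inhibits: none
  layer 2 (recharge) idle — unchanged: none
  layer 3 (phototaxis) active — inhibits: none
  layer 4 (follow_wall) active — suppresses: (0, -1)
  layer 5 (escape) idle — unchanged: (0, -1)
  layer 6 (dock) idle — unchanged: (0, -1)
  → actuator (0, -1)
tick 2:
  layer 0 (seek_light) idle — none
  layer 1 (return_home) idle — unchanged: none
  layer 2 (recharge) idle — unchanged: none
  layer 3 (phototaxis) idle — unchanged: none
  layer 4 (follow_wall) active — suppresses: (0, -1)
  layer 5 (escape) active — suppresses: (1, 0)
  layer 6 (dock) active — inhibits: none
  → actuator none

none
0 -1
none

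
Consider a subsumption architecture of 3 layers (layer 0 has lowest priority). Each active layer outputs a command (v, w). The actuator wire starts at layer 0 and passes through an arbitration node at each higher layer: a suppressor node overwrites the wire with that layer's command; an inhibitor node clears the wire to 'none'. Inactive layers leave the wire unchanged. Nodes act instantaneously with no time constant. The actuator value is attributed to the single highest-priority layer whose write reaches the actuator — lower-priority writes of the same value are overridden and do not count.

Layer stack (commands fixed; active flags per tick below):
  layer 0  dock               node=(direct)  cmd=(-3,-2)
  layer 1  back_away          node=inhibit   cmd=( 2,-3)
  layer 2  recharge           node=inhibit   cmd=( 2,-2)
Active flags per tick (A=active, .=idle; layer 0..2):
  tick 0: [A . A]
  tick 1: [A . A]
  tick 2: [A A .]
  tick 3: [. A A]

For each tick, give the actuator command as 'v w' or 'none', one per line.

tick 0:
  L0 dock: active, feeds wire = (-3, -2)
  L1 back_away: idle → wire stays (-3, -2)
  L2 recharge: active, inhibitor → wire = none
  actuator = none
tick 1:
  L0 dock: active, feeds wire = (-3, -2)
  L1 back_away: idle → wire stays (-3, -2)
  L2 recharge: active, inhibitor → wire = none
  actuator = none
tick 2:
  L0 dock: active, feeds wire = (-3, -2)
  L1 back_away: active, inhibitor → wire = none
  L2 recharge: idle → wire stays none
  actuator = none
tick 3:
  L0 dock: idle → wire = none
  L1 back_away: active, inhibitor → wire = none
  L2 recharge: active, inhibitor → wire = none
  actuator = none

none
none
none
none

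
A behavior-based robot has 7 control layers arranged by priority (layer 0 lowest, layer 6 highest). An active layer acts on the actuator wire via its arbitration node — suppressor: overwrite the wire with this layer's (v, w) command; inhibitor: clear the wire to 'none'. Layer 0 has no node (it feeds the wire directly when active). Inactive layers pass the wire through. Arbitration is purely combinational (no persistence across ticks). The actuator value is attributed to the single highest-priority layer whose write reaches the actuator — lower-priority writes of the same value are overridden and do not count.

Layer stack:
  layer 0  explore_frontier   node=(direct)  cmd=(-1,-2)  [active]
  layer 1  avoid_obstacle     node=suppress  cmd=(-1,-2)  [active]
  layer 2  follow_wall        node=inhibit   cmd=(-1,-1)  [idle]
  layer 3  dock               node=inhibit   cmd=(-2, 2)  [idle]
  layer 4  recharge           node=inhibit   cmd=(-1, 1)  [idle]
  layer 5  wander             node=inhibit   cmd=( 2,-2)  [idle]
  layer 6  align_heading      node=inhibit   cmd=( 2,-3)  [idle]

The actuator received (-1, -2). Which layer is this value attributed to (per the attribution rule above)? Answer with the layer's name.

L0 explore_frontier: active, feeds wire = (-1, -2)
L1 avoid_obstacle: active, suppressor → wire = (-1, -2)
L2 follow_wall: idle → wire stays (-1, -2)
L3 dock: idle → wire stays (-1, -2)
L4 recharge: idle → wire stays (-1, -2)
L5 wander: idle → wire stays (-1, -2)
L6 align_heading: idle → wire stays (-1, -2)
actuator = (-1, -2)
last writer: layer 1 = avoid_obstacle

avoid_obstacle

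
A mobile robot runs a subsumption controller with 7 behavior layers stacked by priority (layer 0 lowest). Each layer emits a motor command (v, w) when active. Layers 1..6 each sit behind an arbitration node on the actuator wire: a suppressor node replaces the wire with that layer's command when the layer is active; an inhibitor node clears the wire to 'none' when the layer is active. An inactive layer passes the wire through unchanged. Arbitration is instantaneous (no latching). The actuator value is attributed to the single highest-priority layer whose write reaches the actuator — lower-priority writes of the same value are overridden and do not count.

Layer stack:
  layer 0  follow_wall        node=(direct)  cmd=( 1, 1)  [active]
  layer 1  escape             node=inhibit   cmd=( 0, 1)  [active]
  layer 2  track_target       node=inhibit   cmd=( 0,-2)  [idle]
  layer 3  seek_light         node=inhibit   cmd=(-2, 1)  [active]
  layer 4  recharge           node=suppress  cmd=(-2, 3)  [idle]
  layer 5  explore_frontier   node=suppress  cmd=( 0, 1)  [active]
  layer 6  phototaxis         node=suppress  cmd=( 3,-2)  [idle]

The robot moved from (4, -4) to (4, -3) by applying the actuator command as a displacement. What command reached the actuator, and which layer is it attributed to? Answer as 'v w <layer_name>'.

displacement = (4, -3) − (4, -4) = (0, 1)
[0] follow_wall on; wire := (1, 1)
[1] escape on (inhibit); wire := none
[2] track_target off; pass none
[3] seek_light on (inhibit); wire := none
[4] recharge off; pass none
[5] explore_frontier on (suppress); wire := (0, 1)
[6] phototaxis off; pass (0, 1)
output (0, 1) — from layer 5 (explore_frontier)

0 1 explore_frontier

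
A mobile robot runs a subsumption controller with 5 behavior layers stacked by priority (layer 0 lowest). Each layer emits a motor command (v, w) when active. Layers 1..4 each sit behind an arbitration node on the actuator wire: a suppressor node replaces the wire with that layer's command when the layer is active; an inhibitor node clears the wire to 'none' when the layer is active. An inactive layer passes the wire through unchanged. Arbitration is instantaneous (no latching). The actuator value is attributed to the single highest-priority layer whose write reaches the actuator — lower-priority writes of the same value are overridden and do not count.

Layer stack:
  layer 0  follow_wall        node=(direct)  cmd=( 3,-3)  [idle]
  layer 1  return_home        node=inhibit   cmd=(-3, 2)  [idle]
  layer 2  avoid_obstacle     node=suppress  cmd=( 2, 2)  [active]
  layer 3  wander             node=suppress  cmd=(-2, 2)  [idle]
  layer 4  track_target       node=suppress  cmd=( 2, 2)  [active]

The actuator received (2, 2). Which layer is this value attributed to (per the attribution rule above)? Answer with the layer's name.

track_target

[0] follow_wall off; wire := none
[1] return_home off; pass none
[2] avoid_obstacle on (suppress); wire := (2, 2)
[3] wander off; pass (2, 2)
[4] track_target on (suppress); wire := (2, 2)
output (2, 2)
last writer: layer 4 = track_target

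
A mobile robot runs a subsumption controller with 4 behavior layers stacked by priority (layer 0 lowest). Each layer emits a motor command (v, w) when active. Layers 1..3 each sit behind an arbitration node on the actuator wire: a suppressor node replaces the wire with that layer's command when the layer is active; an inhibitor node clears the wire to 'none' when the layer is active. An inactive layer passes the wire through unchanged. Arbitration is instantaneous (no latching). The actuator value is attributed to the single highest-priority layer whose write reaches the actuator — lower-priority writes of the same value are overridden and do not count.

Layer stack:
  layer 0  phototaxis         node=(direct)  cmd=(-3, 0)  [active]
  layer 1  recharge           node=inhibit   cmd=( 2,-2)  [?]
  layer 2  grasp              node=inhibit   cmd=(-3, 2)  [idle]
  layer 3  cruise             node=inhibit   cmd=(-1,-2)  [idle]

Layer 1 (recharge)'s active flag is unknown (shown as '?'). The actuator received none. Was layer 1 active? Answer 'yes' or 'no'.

yes

If layer 1 is active=yes:
  actuator would be none
If layer 1 is active=no:
  actuator would be (-3, 0)
Observed none, so layer 1 was active.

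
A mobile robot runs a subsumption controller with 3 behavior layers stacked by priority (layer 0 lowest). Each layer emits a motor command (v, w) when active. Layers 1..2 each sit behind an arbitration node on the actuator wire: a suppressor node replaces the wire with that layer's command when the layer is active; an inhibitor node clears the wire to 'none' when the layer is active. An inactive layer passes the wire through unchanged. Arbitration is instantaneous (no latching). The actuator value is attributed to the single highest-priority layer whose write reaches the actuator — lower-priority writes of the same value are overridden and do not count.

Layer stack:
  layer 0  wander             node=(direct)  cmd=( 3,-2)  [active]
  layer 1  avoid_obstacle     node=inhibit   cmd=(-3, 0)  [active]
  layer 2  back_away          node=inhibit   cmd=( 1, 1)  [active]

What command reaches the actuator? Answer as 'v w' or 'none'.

none

L0 wander: active, feeds wire = (3, -2)
L1 avoid_obstacle: active, inhibitor → wire = none
L2 back_away: active, inhibitor → wire = none
actuator = none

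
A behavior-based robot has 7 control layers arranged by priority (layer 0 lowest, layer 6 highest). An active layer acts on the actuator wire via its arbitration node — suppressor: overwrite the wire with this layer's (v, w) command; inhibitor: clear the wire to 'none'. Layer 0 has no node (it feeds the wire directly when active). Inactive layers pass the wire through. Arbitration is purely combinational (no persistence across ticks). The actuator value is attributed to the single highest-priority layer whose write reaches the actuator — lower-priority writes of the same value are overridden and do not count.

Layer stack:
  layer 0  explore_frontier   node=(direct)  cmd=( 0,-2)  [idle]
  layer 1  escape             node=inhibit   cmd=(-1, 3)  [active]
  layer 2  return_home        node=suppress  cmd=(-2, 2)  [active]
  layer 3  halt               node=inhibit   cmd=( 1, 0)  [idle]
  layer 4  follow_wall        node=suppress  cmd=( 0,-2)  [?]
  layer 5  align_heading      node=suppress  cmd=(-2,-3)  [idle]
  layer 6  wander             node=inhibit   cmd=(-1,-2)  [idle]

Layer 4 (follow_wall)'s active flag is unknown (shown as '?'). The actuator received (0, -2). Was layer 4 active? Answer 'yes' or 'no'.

If layer 4 is active=yes:
  actuator would be (0, -2)
If layer 4 is active=no:
  actuator would be (-2, 2)
Observed (0, -2), so layer 4 was active.

yes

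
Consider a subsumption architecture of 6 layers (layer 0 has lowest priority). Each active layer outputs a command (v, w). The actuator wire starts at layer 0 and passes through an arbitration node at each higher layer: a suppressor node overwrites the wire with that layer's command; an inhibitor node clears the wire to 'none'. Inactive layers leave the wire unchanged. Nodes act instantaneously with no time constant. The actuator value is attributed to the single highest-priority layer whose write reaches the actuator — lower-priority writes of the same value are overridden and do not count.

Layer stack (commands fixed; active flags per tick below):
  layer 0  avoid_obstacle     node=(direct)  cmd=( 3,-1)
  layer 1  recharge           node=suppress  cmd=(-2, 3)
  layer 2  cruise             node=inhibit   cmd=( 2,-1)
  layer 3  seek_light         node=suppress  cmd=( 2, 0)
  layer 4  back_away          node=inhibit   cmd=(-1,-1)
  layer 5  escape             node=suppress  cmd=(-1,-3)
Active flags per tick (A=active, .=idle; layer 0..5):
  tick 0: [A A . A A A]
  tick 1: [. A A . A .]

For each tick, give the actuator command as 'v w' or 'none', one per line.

tick 0:
  layer 0 (avoid_obstacle) active — direct: (3, -1)
  layer 1 (recharge) active — suppresses: (-2, 3)
  layer 2 (cruise) idle — unchanged: (-2, 3)
  layer 3 (seek_light) active — suppresses: (2, 0)
  layer 4 (back_away) active — inhibits: none
  layer 5 (escape) active — suppresses: (-1, -3)
  → actuator (-1, -3)
tick 1:
  layer 0 (avoid_obstacle) idle — none
  layer 1 (recharge) active — suppresses: (-2, 3)
  layer 2 (cruise) active — inhibits: none
  layer 3 (seek_light) idle — unchanged: none
  layer 4 (back_away) active — inhibits: none
  layer 5 (escape) idle — unchanged: none
  → actuator none

-1 -3
none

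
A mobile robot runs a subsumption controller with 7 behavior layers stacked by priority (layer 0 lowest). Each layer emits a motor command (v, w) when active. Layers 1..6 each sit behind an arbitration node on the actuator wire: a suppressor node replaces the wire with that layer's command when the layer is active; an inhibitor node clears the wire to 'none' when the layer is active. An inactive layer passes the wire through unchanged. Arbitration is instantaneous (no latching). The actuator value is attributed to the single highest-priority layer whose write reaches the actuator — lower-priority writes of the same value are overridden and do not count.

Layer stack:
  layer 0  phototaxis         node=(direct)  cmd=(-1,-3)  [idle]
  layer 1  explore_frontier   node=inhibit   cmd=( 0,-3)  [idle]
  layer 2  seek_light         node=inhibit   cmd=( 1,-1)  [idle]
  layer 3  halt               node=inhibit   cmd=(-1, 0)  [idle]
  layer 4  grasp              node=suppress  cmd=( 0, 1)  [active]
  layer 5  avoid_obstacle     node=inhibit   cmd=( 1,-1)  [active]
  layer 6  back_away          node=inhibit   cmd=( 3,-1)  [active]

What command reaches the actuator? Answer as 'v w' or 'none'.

none

[0] phototaxis off; wire := none
[1] explore_frontier off; pass none
[2] seek_light off; pass none
[3] halt off; pass none
[4] grasp on (suppress); wire := (0, 1)
[5] avoid_obstacle on (inhibit); wire := none
[6] back_away on (inhibit); wire := none
output none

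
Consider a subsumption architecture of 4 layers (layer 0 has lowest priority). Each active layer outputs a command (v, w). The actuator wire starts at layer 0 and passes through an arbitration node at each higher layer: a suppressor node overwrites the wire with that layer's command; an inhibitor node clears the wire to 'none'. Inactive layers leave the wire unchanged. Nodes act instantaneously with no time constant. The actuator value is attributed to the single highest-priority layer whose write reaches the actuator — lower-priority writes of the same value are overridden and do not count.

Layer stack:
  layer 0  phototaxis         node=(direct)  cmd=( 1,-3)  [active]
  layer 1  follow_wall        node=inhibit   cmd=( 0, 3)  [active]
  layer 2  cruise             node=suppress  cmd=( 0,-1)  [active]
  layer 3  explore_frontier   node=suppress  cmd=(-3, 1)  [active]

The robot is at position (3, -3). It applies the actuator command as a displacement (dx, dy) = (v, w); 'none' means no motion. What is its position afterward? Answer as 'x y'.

0 -2

[0] phototaxis on; wire := (1, -3)
[1] follow_wall on (inhibit); wire := none
[2] cruise on (suppress); wire := (0, -1)
[3] explore_frontier on (suppress); wire := (-3, 1)
output (-3, 1)
position: (3, -3) + (-3, 1) = (0, -2)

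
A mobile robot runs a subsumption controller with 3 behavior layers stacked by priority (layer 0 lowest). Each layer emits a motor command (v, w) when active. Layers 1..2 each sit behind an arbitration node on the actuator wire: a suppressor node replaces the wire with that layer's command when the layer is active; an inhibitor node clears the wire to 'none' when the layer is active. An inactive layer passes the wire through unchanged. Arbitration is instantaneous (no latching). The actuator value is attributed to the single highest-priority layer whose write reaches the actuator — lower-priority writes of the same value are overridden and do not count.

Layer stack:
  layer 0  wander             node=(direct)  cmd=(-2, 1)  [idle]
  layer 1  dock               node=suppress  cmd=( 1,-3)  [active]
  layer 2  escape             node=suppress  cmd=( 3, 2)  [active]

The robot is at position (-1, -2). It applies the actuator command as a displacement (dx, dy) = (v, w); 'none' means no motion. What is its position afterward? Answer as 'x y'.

layer 0 (wander) idle — none
layer 1 (dock) active — suppresses: (1, -3)
layer 2 (escape) active — suppresses: (3, 2)
→ actuator (3, 2)
position: (-1, -2) + (3, 2) = (2, 0)

2 0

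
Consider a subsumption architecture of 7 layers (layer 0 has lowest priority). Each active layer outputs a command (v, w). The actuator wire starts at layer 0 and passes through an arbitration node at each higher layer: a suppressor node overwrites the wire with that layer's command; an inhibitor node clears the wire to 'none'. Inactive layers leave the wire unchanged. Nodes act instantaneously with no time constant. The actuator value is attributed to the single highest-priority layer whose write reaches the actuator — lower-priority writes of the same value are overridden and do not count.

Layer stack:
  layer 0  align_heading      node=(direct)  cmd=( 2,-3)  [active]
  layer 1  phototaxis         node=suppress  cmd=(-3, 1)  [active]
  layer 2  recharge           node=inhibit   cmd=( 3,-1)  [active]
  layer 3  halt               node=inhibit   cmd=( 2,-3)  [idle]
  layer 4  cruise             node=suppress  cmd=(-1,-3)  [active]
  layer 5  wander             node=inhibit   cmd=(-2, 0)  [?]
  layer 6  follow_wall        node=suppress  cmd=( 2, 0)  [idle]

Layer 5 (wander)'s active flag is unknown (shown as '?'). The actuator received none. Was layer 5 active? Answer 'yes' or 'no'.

If layer 5 is active=yes:
  actuator would be none
If layer 5 is active=no:
  actuator would be (-1, -3)
Observed none, so layer 5 was active.

yes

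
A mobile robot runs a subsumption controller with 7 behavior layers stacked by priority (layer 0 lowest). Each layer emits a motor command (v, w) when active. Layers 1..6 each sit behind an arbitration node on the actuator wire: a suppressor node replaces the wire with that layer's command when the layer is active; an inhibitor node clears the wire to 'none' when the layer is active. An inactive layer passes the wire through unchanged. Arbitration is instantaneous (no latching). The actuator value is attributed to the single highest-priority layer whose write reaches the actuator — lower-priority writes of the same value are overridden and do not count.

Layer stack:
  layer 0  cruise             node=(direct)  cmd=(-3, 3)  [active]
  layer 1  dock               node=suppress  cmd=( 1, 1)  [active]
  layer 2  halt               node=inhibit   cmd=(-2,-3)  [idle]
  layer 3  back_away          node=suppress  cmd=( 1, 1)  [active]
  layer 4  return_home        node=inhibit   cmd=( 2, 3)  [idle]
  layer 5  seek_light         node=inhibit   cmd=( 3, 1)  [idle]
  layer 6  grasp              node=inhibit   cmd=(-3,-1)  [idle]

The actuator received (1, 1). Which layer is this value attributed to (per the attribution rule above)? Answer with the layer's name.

back_away

layer 0 (cruise) active — direct: (-3, 3)
layer 1 (dock) active — suppresses: (1, 1)
layer 2 (halt) idle — unchanged: (1, 1)
layer 3 (back_away) active — suppresses: (1, 1)
layer 4 (return_home) idle — unchanged: (1, 1)
layer 5 (seek_light) idle — unchanged: (1, 1)
layer 6 (grasp) idle — unchanged: (1, 1)
→ actuator (1, 1)
last writer: layer 3 = back_away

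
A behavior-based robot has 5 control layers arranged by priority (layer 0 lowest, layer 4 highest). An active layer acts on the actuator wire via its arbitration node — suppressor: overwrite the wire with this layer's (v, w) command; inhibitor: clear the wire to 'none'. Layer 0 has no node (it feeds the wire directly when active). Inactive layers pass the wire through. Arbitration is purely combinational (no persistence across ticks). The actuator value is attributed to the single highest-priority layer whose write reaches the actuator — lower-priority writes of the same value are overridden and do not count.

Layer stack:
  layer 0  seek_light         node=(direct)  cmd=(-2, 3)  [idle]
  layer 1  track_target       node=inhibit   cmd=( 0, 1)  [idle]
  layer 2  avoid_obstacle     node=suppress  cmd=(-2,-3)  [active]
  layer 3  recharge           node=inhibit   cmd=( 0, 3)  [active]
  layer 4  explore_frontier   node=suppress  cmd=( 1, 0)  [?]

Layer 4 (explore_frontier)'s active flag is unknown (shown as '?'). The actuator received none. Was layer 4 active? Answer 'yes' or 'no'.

If layer 4 is active=yes:
  actuator would be (1, 0)
If layer 4 is active=no:
  actuator would be none
Observed none, so layer 4 was idle.

no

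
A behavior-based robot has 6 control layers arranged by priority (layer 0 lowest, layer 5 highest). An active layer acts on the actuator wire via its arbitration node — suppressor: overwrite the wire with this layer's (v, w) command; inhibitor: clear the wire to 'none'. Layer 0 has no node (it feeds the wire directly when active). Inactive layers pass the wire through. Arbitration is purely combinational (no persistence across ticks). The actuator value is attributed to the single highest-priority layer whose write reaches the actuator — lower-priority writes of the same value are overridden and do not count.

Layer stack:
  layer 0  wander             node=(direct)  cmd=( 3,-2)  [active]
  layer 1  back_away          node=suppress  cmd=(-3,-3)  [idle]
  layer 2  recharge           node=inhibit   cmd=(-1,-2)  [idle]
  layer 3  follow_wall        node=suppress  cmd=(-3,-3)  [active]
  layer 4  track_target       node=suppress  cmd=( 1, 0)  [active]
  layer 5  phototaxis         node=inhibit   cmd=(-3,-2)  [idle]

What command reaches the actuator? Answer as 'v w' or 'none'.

1 0

L0 wander: active, feeds wire = (3, -2)
L1 back_away: idle → wire stays (3, -2)
L2 recharge: idle → wire stays (3, -2)
L3 follow_wall: active, suppressor → wire = (-3, -3)
L4 track_target: active, suppressor → wire = (1, 0)
L5 phototaxis: idle → wire stays (1, 0)
actuator = (1, 0)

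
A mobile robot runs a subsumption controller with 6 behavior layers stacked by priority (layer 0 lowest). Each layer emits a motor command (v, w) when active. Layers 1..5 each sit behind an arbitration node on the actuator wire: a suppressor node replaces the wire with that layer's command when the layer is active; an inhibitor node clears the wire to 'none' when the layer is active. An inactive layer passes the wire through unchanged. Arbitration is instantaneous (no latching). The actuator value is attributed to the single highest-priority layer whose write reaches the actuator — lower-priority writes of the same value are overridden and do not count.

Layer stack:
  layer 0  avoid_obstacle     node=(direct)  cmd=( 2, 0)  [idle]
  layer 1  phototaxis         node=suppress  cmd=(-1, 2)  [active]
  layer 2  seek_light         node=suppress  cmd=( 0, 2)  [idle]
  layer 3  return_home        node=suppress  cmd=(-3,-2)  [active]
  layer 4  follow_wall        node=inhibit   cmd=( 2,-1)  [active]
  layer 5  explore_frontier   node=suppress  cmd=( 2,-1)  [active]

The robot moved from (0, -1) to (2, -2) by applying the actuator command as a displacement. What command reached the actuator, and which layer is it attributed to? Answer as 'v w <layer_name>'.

2 -1 explore_frontier

displacement = (2, -2) − (0, -1) = (2, -1)
L0 avoid_obstacle: idle → wire = none
L1 phototaxis: active, suppressor → wire = (-1, 2)
L2 seek_light: idle → wire stays (-1, 2)
L3 return_home: active, suppressor → wire = (-3, -2)
L4 follow_wall: active, inhibitor → wire = none
L5 explore_frontier: active, suppressor → wire = (2, -1)
actuator = (2, -1) — from layer 5 (explore_frontier)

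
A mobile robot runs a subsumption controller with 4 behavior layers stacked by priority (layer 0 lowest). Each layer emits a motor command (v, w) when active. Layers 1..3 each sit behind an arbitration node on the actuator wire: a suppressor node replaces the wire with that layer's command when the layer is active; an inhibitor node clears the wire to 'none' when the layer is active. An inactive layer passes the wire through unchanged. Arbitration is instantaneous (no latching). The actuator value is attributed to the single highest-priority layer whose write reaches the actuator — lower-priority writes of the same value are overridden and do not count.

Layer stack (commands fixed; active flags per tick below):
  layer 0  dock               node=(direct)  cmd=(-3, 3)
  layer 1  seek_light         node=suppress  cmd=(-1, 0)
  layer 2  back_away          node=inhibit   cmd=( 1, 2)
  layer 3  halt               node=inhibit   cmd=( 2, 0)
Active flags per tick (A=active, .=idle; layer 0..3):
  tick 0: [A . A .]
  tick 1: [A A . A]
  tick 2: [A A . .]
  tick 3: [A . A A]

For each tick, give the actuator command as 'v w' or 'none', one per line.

tick 0:
  [0] dock on; wire := (-3, 3)
  [1] seek_light off; pass (-3, 3)
  [2] back_away on (inhibit); wire := none
  [3] halt off; pass none
  output none
tick 1:
  [0] dock on; wire := (-3, 3)
  [1] seek_light on (suppress); wire := (-1, 0)
  [2] back_away off; pass (-1, 0)
  [3] halt on (inhibit); wire := none
  output none
tick 2:
  [0] dock on; wire := (-3, 3)
  [1] seek_light on (suppress); wire := (-1, 0)
  [2] back_away off; pass (-1, 0)
  [3] halt off; pass (-1, 0)
  output (-1, 0)
tick 3:
  [0] dock on; wire := (-3, 3)
  [1] seek_light off; pass (-3, 3)
  [2] back_away on (inhibit); wire := none
  [3] halt on (inhibit); wire := none
  output none

none
none
-1 0
none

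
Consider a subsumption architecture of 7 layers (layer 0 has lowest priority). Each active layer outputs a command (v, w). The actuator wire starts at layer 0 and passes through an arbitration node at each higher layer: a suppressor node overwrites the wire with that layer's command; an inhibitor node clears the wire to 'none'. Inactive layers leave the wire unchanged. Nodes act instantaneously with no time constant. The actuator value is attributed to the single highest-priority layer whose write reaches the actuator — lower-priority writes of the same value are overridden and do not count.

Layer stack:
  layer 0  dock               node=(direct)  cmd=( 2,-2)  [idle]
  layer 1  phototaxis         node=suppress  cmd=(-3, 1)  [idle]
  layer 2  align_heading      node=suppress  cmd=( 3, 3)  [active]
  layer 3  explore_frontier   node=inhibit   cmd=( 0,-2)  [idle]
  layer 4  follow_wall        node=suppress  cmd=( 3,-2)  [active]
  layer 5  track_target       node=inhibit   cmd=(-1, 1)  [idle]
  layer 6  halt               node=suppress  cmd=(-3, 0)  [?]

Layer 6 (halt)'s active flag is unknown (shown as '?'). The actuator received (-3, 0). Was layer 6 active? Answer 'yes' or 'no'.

If layer 6 is active=yes:
  actuator would be (-3, 0)
If layer 6 is active=no:
  actuator would be (3, -2)
Observed (-3, 0), so layer 6 was active.

yes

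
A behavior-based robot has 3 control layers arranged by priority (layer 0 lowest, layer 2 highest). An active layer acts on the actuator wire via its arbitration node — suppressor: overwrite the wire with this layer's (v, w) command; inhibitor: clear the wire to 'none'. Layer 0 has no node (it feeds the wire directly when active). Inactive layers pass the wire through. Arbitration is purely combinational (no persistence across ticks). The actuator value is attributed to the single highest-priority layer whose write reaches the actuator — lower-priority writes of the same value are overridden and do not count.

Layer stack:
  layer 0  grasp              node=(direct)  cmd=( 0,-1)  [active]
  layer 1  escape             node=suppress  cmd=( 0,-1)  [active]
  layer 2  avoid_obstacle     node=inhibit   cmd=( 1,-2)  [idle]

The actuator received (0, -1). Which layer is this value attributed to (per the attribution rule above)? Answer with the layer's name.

escape

L0 grasp: active, feeds wire = (0, -1)
L1 escape: active, suppressor → wire = (0, -1)
L2 avoid_obstacle: idle → wire stays (0, -1)
actuator = (0, -1)
last writer: layer 1 = escape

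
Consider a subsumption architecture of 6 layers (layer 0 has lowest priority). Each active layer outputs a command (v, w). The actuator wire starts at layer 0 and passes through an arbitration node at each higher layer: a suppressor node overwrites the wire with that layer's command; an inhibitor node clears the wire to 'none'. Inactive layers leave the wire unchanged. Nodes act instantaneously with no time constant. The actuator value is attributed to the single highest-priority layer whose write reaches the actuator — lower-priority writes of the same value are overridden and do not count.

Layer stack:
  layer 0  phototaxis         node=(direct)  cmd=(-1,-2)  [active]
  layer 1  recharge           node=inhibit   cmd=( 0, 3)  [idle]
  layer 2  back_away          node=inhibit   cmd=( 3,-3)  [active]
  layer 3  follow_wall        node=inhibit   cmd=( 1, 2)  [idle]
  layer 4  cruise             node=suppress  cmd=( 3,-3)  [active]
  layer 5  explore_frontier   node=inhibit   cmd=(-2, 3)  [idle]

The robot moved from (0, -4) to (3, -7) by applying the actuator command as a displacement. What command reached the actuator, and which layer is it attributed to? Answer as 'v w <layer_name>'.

3 -3 cruise

displacement = (3, -7) − (0, -4) = (3, -3)
L0 phototaxis: active, feeds wire = (-1, -2)
L1 recharge: idle → wire stays (-1, -2)
L2 back_away: active, inhibitor → wire = none
L3 follow_wall: idle → wire stays none
L4 cruise: active, suppressor → wire = (3, -3)
L5 explore_frontier: idle → wire stays (3, -3)
actuator = (3, -3) — from layer 4 (cruise)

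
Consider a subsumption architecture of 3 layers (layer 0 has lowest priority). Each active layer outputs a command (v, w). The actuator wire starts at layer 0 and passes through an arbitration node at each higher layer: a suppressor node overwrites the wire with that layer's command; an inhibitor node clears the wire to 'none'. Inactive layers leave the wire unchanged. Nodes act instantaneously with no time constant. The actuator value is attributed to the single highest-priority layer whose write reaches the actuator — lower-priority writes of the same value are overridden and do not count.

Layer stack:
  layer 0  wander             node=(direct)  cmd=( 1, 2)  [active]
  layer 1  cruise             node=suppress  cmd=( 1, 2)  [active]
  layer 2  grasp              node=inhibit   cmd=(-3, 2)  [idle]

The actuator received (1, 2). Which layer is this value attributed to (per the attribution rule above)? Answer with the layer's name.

cruise

L0 wander: active, feeds wire = (1, 2)
L1 cruise: active, suppressor → wire = (1, 2)
L2 grasp: idle → wire stays (1, 2)
actuator = (1, 2)
last writer: layer 1 = cruise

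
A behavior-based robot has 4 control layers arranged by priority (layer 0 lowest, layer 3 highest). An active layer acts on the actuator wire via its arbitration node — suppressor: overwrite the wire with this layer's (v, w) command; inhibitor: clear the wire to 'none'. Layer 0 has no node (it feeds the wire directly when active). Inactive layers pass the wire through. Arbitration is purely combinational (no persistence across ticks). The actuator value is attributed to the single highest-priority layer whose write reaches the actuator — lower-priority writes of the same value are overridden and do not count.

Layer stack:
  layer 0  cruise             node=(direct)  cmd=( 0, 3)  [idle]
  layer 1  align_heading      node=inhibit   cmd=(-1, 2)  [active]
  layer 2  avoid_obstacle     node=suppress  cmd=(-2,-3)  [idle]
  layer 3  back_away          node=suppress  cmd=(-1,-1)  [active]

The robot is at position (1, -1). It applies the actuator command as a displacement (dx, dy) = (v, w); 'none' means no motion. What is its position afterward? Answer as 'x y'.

layer 0 (cruise) idle — none
layer 1 (align_heading) active — inhibits: none
layer 2 (avoid_obstacle) idle — unchanged: none
layer 3 (back_away) active — suppresses: (-1, -1)
→ actuator (-1, -1)
position: (1, -1) + (-1, -1) = (0, -2)

0 -2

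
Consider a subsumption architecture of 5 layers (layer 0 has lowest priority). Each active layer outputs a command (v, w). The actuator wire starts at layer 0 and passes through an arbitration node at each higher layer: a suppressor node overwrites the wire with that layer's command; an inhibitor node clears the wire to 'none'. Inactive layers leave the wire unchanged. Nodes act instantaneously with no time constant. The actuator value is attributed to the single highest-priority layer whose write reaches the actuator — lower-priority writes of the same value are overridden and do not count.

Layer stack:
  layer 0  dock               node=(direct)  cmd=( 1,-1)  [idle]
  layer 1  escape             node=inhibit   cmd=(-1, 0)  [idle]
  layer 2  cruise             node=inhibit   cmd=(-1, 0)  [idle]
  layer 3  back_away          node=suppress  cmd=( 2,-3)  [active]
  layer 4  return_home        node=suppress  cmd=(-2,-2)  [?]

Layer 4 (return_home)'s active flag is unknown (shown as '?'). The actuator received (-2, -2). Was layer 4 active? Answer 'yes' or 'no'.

yes

If layer 4 is active=yes:
  actuator would be (-2, -2)
If layer 4 is active=no:
  actuator would be (2, -3)
Observed (-2, -2), so layer 4 was active.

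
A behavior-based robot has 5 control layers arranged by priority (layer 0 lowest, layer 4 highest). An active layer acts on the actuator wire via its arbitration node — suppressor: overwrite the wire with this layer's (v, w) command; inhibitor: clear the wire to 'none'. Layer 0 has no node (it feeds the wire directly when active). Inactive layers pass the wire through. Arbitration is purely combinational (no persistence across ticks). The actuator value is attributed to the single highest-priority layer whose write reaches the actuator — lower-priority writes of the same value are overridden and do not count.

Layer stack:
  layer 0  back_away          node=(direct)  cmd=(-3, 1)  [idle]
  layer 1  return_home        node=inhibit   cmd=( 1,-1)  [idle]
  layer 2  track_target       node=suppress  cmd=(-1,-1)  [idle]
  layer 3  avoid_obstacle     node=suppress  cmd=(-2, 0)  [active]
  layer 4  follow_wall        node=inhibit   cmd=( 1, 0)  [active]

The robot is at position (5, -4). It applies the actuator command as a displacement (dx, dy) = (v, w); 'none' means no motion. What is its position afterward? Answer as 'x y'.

[0] back_away off; wire := none
[1] return_home off; pass none
[2] track_target off; pass none
[3] avoid_obstacle on (suppress); wire := (-2, 0)
[4] follow_wall on (inhibit); wire := none
output none
position: (5, -4) + none = (5, -4)

5 -4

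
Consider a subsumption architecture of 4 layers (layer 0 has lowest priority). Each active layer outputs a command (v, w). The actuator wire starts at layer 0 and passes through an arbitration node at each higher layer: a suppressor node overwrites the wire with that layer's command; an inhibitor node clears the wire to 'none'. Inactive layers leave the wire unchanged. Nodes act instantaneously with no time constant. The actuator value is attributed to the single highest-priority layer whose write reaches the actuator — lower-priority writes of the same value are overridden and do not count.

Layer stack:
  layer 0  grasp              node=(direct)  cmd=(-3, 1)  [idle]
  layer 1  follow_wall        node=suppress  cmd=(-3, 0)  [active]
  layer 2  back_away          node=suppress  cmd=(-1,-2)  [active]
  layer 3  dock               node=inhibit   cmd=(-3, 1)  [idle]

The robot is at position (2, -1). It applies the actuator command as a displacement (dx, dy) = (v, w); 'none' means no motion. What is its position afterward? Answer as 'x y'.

1 -3

L0 grasp: idle → wire = none
L1 follow_wall: active, suppressor → wire = (-3, 0)
L2 back_away: active, suppressor → wire = (-1, -2)
L3 dock: idle → wire stays (-1, -2)
actuator = (-1, -2)
position: (2, -1) + (-1, -2) = (1, -3)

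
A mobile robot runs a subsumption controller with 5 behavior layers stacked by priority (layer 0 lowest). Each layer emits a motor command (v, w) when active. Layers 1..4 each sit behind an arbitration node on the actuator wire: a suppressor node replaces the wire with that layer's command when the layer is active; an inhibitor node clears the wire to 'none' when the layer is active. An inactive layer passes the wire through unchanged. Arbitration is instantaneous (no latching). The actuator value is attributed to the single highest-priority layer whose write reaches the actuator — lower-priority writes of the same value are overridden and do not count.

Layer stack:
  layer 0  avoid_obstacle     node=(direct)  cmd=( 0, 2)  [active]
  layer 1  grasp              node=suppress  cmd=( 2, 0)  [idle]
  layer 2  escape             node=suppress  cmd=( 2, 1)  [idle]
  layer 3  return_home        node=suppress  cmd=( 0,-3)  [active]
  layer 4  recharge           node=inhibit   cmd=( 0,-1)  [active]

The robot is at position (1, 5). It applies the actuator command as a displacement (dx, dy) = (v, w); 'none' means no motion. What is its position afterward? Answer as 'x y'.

1 5

layer 0 (avoid_obstacle) active — direct: (0, 2)
layer 1 (grasp) idle — unchanged: (0, 2)
layer 2 (escape) idle — unchanged: (0, 2)
layer 3 (return_home) active — suppresses: (0, -3)
layer 4 (recharge) active — inhibits: none
→ actuator none
position: (1, 5) + none = (1, 5)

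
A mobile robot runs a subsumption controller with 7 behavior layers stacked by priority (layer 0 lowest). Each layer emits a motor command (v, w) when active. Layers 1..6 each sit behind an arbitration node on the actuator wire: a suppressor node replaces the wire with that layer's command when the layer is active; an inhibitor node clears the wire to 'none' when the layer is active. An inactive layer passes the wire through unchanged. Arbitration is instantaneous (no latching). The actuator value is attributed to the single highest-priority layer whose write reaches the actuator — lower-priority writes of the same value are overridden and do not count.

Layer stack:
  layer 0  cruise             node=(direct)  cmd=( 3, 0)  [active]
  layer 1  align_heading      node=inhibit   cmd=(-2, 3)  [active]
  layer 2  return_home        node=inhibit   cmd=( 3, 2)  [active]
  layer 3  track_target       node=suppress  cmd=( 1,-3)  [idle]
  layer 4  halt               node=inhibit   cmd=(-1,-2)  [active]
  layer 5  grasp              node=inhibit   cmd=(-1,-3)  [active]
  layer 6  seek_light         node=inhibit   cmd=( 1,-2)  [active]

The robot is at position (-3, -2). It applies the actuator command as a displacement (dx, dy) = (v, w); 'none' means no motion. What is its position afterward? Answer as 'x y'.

-3 -2

[0] cruise on; wire := (3, 0)
[1] align_heading on (inhibit); wire := none
[2] return_home on (inhibit); wire := none
[3] track_target off; pass none
[4] halt on (inhibit); wire := none
[5] grasp on (inhibit); wire := none
[6] seek_light on (inhibit); wire := none
output none
position: (-3, -2) + none = (-3, -2)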